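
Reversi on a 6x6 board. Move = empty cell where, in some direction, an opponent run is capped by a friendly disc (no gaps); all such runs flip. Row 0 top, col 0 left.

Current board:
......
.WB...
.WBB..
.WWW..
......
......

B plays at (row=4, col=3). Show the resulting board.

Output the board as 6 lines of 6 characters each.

Place B at (4,3); scan 8 dirs for brackets.
Dir NW: opp run (3,2) (2,1), next='.' -> no flip
Dir N: opp run (3,3) capped by B -> flip
Dir NE: first cell '.' (not opp) -> no flip
Dir W: first cell '.' (not opp) -> no flip
Dir E: first cell '.' (not opp) -> no flip
Dir SW: first cell '.' (not opp) -> no flip
Dir S: first cell '.' (not opp) -> no flip
Dir SE: first cell '.' (not opp) -> no flip
All flips: (3,3)

Answer: ......
.WB...
.WBB..
.WWB..
...B..
......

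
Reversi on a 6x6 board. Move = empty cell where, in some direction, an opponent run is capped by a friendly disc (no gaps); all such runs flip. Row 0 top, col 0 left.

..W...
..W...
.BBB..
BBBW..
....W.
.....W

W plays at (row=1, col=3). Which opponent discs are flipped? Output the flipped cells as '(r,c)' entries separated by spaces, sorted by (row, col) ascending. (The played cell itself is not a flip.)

Dir NW: first cell 'W' (not opp) -> no flip
Dir N: first cell '.' (not opp) -> no flip
Dir NE: first cell '.' (not opp) -> no flip
Dir W: first cell 'W' (not opp) -> no flip
Dir E: first cell '.' (not opp) -> no flip
Dir SW: opp run (2,2) (3,1), next='.' -> no flip
Dir S: opp run (2,3) capped by W -> flip
Dir SE: first cell '.' (not opp) -> no flip

Answer: (2,3)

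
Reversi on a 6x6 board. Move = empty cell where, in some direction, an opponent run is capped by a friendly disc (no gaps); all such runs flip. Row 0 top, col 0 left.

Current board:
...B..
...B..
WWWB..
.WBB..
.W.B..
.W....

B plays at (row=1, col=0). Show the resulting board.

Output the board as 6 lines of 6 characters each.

Answer: ...B..
B..B..
WBWB..
.WBB..
.W.B..
.W....

Derivation:
Place B at (1,0); scan 8 dirs for brackets.
Dir NW: edge -> no flip
Dir N: first cell '.' (not opp) -> no flip
Dir NE: first cell '.' (not opp) -> no flip
Dir W: edge -> no flip
Dir E: first cell '.' (not opp) -> no flip
Dir SW: edge -> no flip
Dir S: opp run (2,0), next='.' -> no flip
Dir SE: opp run (2,1) capped by B -> flip
All flips: (2,1)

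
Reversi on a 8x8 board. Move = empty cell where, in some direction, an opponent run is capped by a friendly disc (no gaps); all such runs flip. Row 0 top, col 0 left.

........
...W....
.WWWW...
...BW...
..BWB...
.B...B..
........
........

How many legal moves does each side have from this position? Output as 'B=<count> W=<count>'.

-- B to move --
(0,2): no bracket -> illegal
(0,3): flips 2 -> legal
(0,4): no bracket -> illegal
(1,0): no bracket -> illegal
(1,1): flips 1 -> legal
(1,2): no bracket -> illegal
(1,4): flips 2 -> legal
(1,5): flips 1 -> legal
(2,0): no bracket -> illegal
(2,5): no bracket -> illegal
(3,0): no bracket -> illegal
(3,1): no bracket -> illegal
(3,2): no bracket -> illegal
(3,5): flips 1 -> legal
(4,5): no bracket -> illegal
(5,2): no bracket -> illegal
(5,3): flips 1 -> legal
(5,4): no bracket -> illegal
B mobility = 6
-- W to move --
(3,1): no bracket -> illegal
(3,2): flips 1 -> legal
(3,5): no bracket -> illegal
(4,0): no bracket -> illegal
(4,1): flips 1 -> legal
(4,5): flips 1 -> legal
(4,6): no bracket -> illegal
(5,0): no bracket -> illegal
(5,2): no bracket -> illegal
(5,3): no bracket -> illegal
(5,4): flips 1 -> legal
(5,6): no bracket -> illegal
(6,0): flips 3 -> legal
(6,1): no bracket -> illegal
(6,2): no bracket -> illegal
(6,4): no bracket -> illegal
(6,5): no bracket -> illegal
(6,6): flips 3 -> legal
W mobility = 6

Answer: B=6 W=6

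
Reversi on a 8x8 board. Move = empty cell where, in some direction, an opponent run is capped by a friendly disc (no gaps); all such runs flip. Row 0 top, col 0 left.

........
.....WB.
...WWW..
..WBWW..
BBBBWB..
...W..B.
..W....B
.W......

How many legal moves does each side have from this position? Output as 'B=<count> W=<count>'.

-- B to move --
(0,4): no bracket -> illegal
(0,5): flips 3 -> legal
(0,6): flips 2 -> legal
(1,2): flips 2 -> legal
(1,3): flips 1 -> legal
(1,4): flips 3 -> legal
(2,1): flips 1 -> legal
(2,2): flips 1 -> legal
(2,6): no bracket -> illegal
(3,1): flips 1 -> legal
(3,6): flips 2 -> legal
(4,6): no bracket -> illegal
(5,1): no bracket -> illegal
(5,2): no bracket -> illegal
(5,4): no bracket -> illegal
(5,5): flips 1 -> legal
(6,0): no bracket -> illegal
(6,1): no bracket -> illegal
(6,3): flips 1 -> legal
(6,4): flips 1 -> legal
(7,0): no bracket -> illegal
(7,2): no bracket -> illegal
(7,3): no bracket -> illegal
B mobility = 12
-- W to move --
(0,5): no bracket -> illegal
(0,6): no bracket -> illegal
(0,7): flips 1 -> legal
(1,7): flips 1 -> legal
(2,2): flips 1 -> legal
(2,6): no bracket -> illegal
(2,7): no bracket -> illegal
(3,0): no bracket -> illegal
(3,1): flips 1 -> legal
(3,6): no bracket -> illegal
(4,6): flips 1 -> legal
(4,7): no bracket -> illegal
(5,0): flips 1 -> legal
(5,1): flips 2 -> legal
(5,2): flips 2 -> legal
(5,4): flips 1 -> legal
(5,5): flips 1 -> legal
(5,7): no bracket -> illegal
(6,5): no bracket -> illegal
(6,6): no bracket -> illegal
(7,6): no bracket -> illegal
(7,7): no bracket -> illegal
W mobility = 10

Answer: B=12 W=10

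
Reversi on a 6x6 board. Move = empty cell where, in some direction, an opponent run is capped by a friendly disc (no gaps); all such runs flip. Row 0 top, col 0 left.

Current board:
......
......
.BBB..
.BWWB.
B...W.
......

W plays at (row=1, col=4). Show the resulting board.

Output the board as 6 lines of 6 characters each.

Answer: ......
....W.
.BBW..
.BWWB.
B...W.
......

Derivation:
Place W at (1,4); scan 8 dirs for brackets.
Dir NW: first cell '.' (not opp) -> no flip
Dir N: first cell '.' (not opp) -> no flip
Dir NE: first cell '.' (not opp) -> no flip
Dir W: first cell '.' (not opp) -> no flip
Dir E: first cell '.' (not opp) -> no flip
Dir SW: opp run (2,3) capped by W -> flip
Dir S: first cell '.' (not opp) -> no flip
Dir SE: first cell '.' (not opp) -> no flip
All flips: (2,3)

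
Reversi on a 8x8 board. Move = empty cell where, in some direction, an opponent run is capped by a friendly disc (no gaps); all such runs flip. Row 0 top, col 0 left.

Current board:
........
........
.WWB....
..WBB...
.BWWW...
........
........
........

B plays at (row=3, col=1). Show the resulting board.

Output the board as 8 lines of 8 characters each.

Place B at (3,1); scan 8 dirs for brackets.
Dir NW: first cell '.' (not opp) -> no flip
Dir N: opp run (2,1), next='.' -> no flip
Dir NE: opp run (2,2), next='.' -> no flip
Dir W: first cell '.' (not opp) -> no flip
Dir E: opp run (3,2) capped by B -> flip
Dir SW: first cell '.' (not opp) -> no flip
Dir S: first cell 'B' (not opp) -> no flip
Dir SE: opp run (4,2), next='.' -> no flip
All flips: (3,2)

Answer: ........
........
.WWB....
.BBBB...
.BWWW...
........
........
........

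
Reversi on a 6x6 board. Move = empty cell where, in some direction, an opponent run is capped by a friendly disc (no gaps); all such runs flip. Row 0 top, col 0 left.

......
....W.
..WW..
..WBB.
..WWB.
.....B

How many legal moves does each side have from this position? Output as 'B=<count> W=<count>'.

-- B to move --
(0,3): no bracket -> illegal
(0,4): no bracket -> illegal
(0,5): no bracket -> illegal
(1,1): flips 1 -> legal
(1,2): flips 1 -> legal
(1,3): flips 1 -> legal
(1,5): no bracket -> illegal
(2,1): no bracket -> illegal
(2,4): no bracket -> illegal
(2,5): no bracket -> illegal
(3,1): flips 1 -> legal
(4,1): flips 2 -> legal
(5,1): flips 1 -> legal
(5,2): flips 1 -> legal
(5,3): flips 1 -> legal
(5,4): no bracket -> illegal
B mobility = 8
-- W to move --
(2,4): flips 1 -> legal
(2,5): flips 1 -> legal
(3,5): flips 2 -> legal
(4,5): flips 2 -> legal
(5,3): no bracket -> illegal
(5,4): no bracket -> illegal
W mobility = 4

Answer: B=8 W=4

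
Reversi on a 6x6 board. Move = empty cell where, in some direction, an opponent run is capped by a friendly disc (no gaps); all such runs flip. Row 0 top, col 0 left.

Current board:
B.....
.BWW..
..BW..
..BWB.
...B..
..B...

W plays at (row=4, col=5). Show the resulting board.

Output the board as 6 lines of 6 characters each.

Answer: B.....
.BWW..
..BW..
..BWW.
...B.W
..B...

Derivation:
Place W at (4,5); scan 8 dirs for brackets.
Dir NW: opp run (3,4) capped by W -> flip
Dir N: first cell '.' (not opp) -> no flip
Dir NE: edge -> no flip
Dir W: first cell '.' (not opp) -> no flip
Dir E: edge -> no flip
Dir SW: first cell '.' (not opp) -> no flip
Dir S: first cell '.' (not opp) -> no flip
Dir SE: edge -> no flip
All flips: (3,4)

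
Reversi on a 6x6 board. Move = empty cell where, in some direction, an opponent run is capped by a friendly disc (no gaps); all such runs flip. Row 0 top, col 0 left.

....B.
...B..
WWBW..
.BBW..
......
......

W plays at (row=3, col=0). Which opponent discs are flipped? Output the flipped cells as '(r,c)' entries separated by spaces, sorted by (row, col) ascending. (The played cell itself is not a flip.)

Dir NW: edge -> no flip
Dir N: first cell 'W' (not opp) -> no flip
Dir NE: first cell 'W' (not opp) -> no flip
Dir W: edge -> no flip
Dir E: opp run (3,1) (3,2) capped by W -> flip
Dir SW: edge -> no flip
Dir S: first cell '.' (not opp) -> no flip
Dir SE: first cell '.' (not opp) -> no flip

Answer: (3,1) (3,2)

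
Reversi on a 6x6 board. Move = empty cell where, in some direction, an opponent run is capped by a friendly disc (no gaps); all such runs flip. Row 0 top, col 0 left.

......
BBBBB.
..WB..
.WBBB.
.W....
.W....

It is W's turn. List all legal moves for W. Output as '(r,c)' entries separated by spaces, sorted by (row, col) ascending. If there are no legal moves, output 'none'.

Answer: (0,0) (0,2) (0,4) (0,5) (2,4) (3,5) (4,2) (4,4)

Derivation:
(0,0): flips 1 -> legal
(0,1): no bracket -> illegal
(0,2): flips 1 -> legal
(0,3): no bracket -> illegal
(0,4): flips 1 -> legal
(0,5): flips 3 -> legal
(1,5): no bracket -> illegal
(2,0): no bracket -> illegal
(2,1): no bracket -> illegal
(2,4): flips 1 -> legal
(2,5): no bracket -> illegal
(3,5): flips 3 -> legal
(4,2): flips 1 -> legal
(4,3): no bracket -> illegal
(4,4): flips 1 -> legal
(4,5): no bracket -> illegal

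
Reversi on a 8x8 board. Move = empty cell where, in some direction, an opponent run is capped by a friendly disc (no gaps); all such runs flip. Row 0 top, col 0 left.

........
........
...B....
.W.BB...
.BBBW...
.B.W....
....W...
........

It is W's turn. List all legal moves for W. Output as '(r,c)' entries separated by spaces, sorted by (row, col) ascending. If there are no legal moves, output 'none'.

(1,2): no bracket -> illegal
(1,3): flips 3 -> legal
(1,4): no bracket -> illegal
(2,2): flips 1 -> legal
(2,4): flips 1 -> legal
(2,5): no bracket -> illegal
(3,0): no bracket -> illegal
(3,2): no bracket -> illegal
(3,5): no bracket -> illegal
(4,0): flips 3 -> legal
(4,5): no bracket -> illegal
(5,0): no bracket -> illegal
(5,2): no bracket -> illegal
(5,4): no bracket -> illegal
(6,0): no bracket -> illegal
(6,1): flips 2 -> legal
(6,2): no bracket -> illegal

Answer: (1,3) (2,2) (2,4) (4,0) (6,1)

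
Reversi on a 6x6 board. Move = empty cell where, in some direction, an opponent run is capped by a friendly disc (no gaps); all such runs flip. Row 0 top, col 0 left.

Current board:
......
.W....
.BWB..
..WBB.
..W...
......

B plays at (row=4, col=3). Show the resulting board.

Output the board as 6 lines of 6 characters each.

Place B at (4,3); scan 8 dirs for brackets.
Dir NW: opp run (3,2) capped by B -> flip
Dir N: first cell 'B' (not opp) -> no flip
Dir NE: first cell 'B' (not opp) -> no flip
Dir W: opp run (4,2), next='.' -> no flip
Dir E: first cell '.' (not opp) -> no flip
Dir SW: first cell '.' (not opp) -> no flip
Dir S: first cell '.' (not opp) -> no flip
Dir SE: first cell '.' (not opp) -> no flip
All flips: (3,2)

Answer: ......
.W....
.BWB..
..BBB.
..WB..
......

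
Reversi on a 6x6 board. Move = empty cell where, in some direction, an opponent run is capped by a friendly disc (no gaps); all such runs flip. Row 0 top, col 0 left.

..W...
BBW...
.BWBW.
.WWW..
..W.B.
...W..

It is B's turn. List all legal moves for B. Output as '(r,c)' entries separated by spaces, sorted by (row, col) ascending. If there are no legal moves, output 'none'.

(0,1): flips 1 -> legal
(0,3): flips 1 -> legal
(1,3): flips 1 -> legal
(1,4): no bracket -> illegal
(1,5): no bracket -> illegal
(2,0): no bracket -> illegal
(2,5): flips 1 -> legal
(3,0): no bracket -> illegal
(3,4): no bracket -> illegal
(3,5): no bracket -> illegal
(4,0): no bracket -> illegal
(4,1): flips 2 -> legal
(4,3): flips 2 -> legal
(5,1): no bracket -> illegal
(5,2): no bracket -> illegal
(5,4): no bracket -> illegal

Answer: (0,1) (0,3) (1,3) (2,5) (4,1) (4,3)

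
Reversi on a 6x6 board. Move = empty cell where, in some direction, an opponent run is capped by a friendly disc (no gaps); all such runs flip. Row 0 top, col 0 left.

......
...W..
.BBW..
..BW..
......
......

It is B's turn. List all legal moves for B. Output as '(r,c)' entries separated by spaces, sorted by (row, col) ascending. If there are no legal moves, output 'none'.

Answer: (0,4) (1,4) (2,4) (3,4) (4,4)

Derivation:
(0,2): no bracket -> illegal
(0,3): no bracket -> illegal
(0,4): flips 1 -> legal
(1,2): no bracket -> illegal
(1,4): flips 1 -> legal
(2,4): flips 1 -> legal
(3,4): flips 1 -> legal
(4,2): no bracket -> illegal
(4,3): no bracket -> illegal
(4,4): flips 1 -> legal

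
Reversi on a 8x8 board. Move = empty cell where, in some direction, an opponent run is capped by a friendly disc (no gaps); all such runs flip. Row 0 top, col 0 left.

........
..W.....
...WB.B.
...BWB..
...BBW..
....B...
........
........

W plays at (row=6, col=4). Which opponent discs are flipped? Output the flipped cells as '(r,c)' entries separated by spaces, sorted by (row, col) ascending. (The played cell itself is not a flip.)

Answer: (4,4) (5,4)

Derivation:
Dir NW: first cell '.' (not opp) -> no flip
Dir N: opp run (5,4) (4,4) capped by W -> flip
Dir NE: first cell '.' (not opp) -> no flip
Dir W: first cell '.' (not opp) -> no flip
Dir E: first cell '.' (not opp) -> no flip
Dir SW: first cell '.' (not opp) -> no flip
Dir S: first cell '.' (not opp) -> no flip
Dir SE: first cell '.' (not opp) -> no flip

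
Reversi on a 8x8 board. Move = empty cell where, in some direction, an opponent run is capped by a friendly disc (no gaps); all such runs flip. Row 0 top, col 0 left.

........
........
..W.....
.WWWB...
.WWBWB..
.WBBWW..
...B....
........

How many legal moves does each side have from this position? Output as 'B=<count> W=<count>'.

-- B to move --
(1,1): no bracket -> illegal
(1,2): flips 3 -> legal
(1,3): no bracket -> illegal
(2,0): flips 2 -> legal
(2,1): flips 1 -> legal
(2,3): flips 1 -> legal
(2,4): no bracket -> illegal
(3,0): flips 4 -> legal
(3,5): flips 1 -> legal
(4,0): flips 2 -> legal
(4,6): no bracket -> illegal
(5,0): flips 1 -> legal
(5,6): flips 2 -> legal
(6,0): no bracket -> illegal
(6,1): no bracket -> illegal
(6,2): no bracket -> illegal
(6,4): flips 2 -> legal
(6,5): flips 2 -> legal
(6,6): no bracket -> illegal
B mobility = 11
-- W to move --
(2,3): no bracket -> illegal
(2,4): flips 1 -> legal
(2,5): no bracket -> illegal
(3,5): flips 2 -> legal
(3,6): flips 1 -> legal
(4,6): flips 1 -> legal
(5,6): no bracket -> illegal
(6,1): no bracket -> illegal
(6,2): flips 2 -> legal
(6,4): flips 1 -> legal
(7,2): flips 1 -> legal
(7,3): flips 3 -> legal
(7,4): flips 2 -> legal
W mobility = 9

Answer: B=11 W=9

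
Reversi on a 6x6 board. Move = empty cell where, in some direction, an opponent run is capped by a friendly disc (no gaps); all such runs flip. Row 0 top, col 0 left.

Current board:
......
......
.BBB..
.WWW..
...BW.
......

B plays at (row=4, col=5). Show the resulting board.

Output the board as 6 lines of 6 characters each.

Answer: ......
......
.BBB..
.WWW..
...BBB
......

Derivation:
Place B at (4,5); scan 8 dirs for brackets.
Dir NW: first cell '.' (not opp) -> no flip
Dir N: first cell '.' (not opp) -> no flip
Dir NE: edge -> no flip
Dir W: opp run (4,4) capped by B -> flip
Dir E: edge -> no flip
Dir SW: first cell '.' (not opp) -> no flip
Dir S: first cell '.' (not opp) -> no flip
Dir SE: edge -> no flip
All flips: (4,4)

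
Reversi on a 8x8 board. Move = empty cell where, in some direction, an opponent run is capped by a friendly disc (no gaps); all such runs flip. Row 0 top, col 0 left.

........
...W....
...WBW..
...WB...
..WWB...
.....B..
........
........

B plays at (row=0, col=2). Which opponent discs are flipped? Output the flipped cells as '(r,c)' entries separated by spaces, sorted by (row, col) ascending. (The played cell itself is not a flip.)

Dir NW: edge -> no flip
Dir N: edge -> no flip
Dir NE: edge -> no flip
Dir W: first cell '.' (not opp) -> no flip
Dir E: first cell '.' (not opp) -> no flip
Dir SW: first cell '.' (not opp) -> no flip
Dir S: first cell '.' (not opp) -> no flip
Dir SE: opp run (1,3) capped by B -> flip

Answer: (1,3)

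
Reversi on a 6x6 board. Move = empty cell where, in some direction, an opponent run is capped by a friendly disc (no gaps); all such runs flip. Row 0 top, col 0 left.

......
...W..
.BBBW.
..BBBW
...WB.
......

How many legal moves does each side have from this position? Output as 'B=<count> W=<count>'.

-- B to move --
(0,2): no bracket -> illegal
(0,3): flips 1 -> legal
(0,4): flips 1 -> legal
(1,2): no bracket -> illegal
(1,4): flips 1 -> legal
(1,5): flips 1 -> legal
(2,5): flips 1 -> legal
(4,2): flips 1 -> legal
(4,5): no bracket -> illegal
(5,2): flips 1 -> legal
(5,3): flips 1 -> legal
(5,4): flips 1 -> legal
B mobility = 9
-- W to move --
(1,0): flips 2 -> legal
(1,1): no bracket -> illegal
(1,2): no bracket -> illegal
(1,4): no bracket -> illegal
(2,0): flips 3 -> legal
(2,5): flips 1 -> legal
(3,0): no bracket -> illegal
(3,1): flips 4 -> legal
(4,1): no bracket -> illegal
(4,2): flips 1 -> legal
(4,5): flips 1 -> legal
(5,3): flips 1 -> legal
(5,4): flips 2 -> legal
(5,5): no bracket -> illegal
W mobility = 8

Answer: B=9 W=8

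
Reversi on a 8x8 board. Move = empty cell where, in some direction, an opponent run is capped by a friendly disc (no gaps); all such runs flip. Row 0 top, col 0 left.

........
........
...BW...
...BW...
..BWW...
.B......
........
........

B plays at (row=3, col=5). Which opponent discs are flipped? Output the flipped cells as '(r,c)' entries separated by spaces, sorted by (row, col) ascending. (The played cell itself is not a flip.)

Answer: (3,4)

Derivation:
Dir NW: opp run (2,4), next='.' -> no flip
Dir N: first cell '.' (not opp) -> no flip
Dir NE: first cell '.' (not opp) -> no flip
Dir W: opp run (3,4) capped by B -> flip
Dir E: first cell '.' (not opp) -> no flip
Dir SW: opp run (4,4), next='.' -> no flip
Dir S: first cell '.' (not opp) -> no flip
Dir SE: first cell '.' (not opp) -> no flip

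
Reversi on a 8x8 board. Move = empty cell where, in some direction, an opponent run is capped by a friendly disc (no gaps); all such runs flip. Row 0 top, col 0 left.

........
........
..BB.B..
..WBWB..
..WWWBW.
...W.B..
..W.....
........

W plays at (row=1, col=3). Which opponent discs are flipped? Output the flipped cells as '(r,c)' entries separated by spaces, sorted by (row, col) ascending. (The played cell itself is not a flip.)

Answer: (2,3) (3,3)

Derivation:
Dir NW: first cell '.' (not opp) -> no flip
Dir N: first cell '.' (not opp) -> no flip
Dir NE: first cell '.' (not opp) -> no flip
Dir W: first cell '.' (not opp) -> no flip
Dir E: first cell '.' (not opp) -> no flip
Dir SW: opp run (2,2), next='.' -> no flip
Dir S: opp run (2,3) (3,3) capped by W -> flip
Dir SE: first cell '.' (not opp) -> no flip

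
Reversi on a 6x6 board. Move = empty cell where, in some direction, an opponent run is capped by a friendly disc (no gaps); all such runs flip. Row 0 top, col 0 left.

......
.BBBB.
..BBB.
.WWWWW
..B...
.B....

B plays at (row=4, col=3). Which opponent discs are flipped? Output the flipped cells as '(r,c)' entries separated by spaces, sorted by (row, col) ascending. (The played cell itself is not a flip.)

Answer: (3,3)

Derivation:
Dir NW: opp run (3,2), next='.' -> no flip
Dir N: opp run (3,3) capped by B -> flip
Dir NE: opp run (3,4), next='.' -> no flip
Dir W: first cell 'B' (not opp) -> no flip
Dir E: first cell '.' (not opp) -> no flip
Dir SW: first cell '.' (not opp) -> no flip
Dir S: first cell '.' (not opp) -> no flip
Dir SE: first cell '.' (not opp) -> no flip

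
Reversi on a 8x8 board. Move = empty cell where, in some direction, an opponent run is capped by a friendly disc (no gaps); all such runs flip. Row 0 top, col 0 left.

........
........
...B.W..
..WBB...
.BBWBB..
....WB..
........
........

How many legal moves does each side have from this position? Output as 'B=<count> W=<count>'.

-- B to move --
(1,4): no bracket -> illegal
(1,5): no bracket -> illegal
(1,6): flips 1 -> legal
(2,1): no bracket -> illegal
(2,2): flips 1 -> legal
(2,4): no bracket -> illegal
(2,6): no bracket -> illegal
(3,1): flips 1 -> legal
(3,5): no bracket -> illegal
(3,6): no bracket -> illegal
(5,2): flips 1 -> legal
(5,3): flips 2 -> legal
(6,3): flips 1 -> legal
(6,4): flips 1 -> legal
(6,5): no bracket -> illegal
B mobility = 7
-- W to move --
(1,2): no bracket -> illegal
(1,3): flips 2 -> legal
(1,4): flips 1 -> legal
(2,2): no bracket -> illegal
(2,4): flips 2 -> legal
(3,0): no bracket -> illegal
(3,1): no bracket -> illegal
(3,5): flips 2 -> legal
(3,6): flips 1 -> legal
(4,0): flips 2 -> legal
(4,6): flips 2 -> legal
(5,0): flips 1 -> legal
(5,1): no bracket -> illegal
(5,2): flips 1 -> legal
(5,3): no bracket -> illegal
(5,6): flips 1 -> legal
(6,4): no bracket -> illegal
(6,5): no bracket -> illegal
(6,6): no bracket -> illegal
W mobility = 10

Answer: B=7 W=10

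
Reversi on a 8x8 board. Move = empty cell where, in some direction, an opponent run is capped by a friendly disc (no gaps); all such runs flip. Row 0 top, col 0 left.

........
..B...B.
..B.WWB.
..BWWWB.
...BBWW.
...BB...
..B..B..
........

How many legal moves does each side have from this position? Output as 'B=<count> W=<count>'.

-- B to move --
(1,3): no bracket -> illegal
(1,4): flips 3 -> legal
(1,5): no bracket -> illegal
(2,3): flips 3 -> legal
(3,7): no bracket -> illegal
(4,2): no bracket -> illegal
(4,7): flips 2 -> legal
(5,5): no bracket -> illegal
(5,6): flips 1 -> legal
(5,7): no bracket -> illegal
B mobility = 4
-- W to move --
(0,1): no bracket -> illegal
(0,2): no bracket -> illegal
(0,3): no bracket -> illegal
(0,5): no bracket -> illegal
(0,6): flips 3 -> legal
(0,7): flips 1 -> legal
(1,1): flips 1 -> legal
(1,3): no bracket -> illegal
(1,5): no bracket -> illegal
(1,7): flips 1 -> legal
(2,1): no bracket -> illegal
(2,3): no bracket -> illegal
(2,7): flips 2 -> legal
(3,1): flips 1 -> legal
(3,7): flips 1 -> legal
(4,1): no bracket -> illegal
(4,2): flips 2 -> legal
(4,7): flips 1 -> legal
(5,1): no bracket -> illegal
(5,2): flips 1 -> legal
(5,5): flips 1 -> legal
(5,6): no bracket -> illegal
(6,1): no bracket -> illegal
(6,3): flips 3 -> legal
(6,4): flips 2 -> legal
(6,6): no bracket -> illegal
(7,1): flips 3 -> legal
(7,2): no bracket -> illegal
(7,3): no bracket -> illegal
(7,4): no bracket -> illegal
(7,5): no bracket -> illegal
(7,6): no bracket -> illegal
W mobility = 14

Answer: B=4 W=14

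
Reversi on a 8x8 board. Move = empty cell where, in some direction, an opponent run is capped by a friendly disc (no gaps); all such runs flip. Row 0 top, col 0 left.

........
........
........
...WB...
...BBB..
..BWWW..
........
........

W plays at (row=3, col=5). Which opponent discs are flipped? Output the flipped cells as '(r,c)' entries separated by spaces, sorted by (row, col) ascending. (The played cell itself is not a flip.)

Dir NW: first cell '.' (not opp) -> no flip
Dir N: first cell '.' (not opp) -> no flip
Dir NE: first cell '.' (not opp) -> no flip
Dir W: opp run (3,4) capped by W -> flip
Dir E: first cell '.' (not opp) -> no flip
Dir SW: opp run (4,4) capped by W -> flip
Dir S: opp run (4,5) capped by W -> flip
Dir SE: first cell '.' (not opp) -> no flip

Answer: (3,4) (4,4) (4,5)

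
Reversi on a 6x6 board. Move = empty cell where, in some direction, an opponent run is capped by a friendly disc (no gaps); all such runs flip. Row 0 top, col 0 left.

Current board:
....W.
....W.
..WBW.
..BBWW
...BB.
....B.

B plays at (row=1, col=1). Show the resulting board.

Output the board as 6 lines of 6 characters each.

Answer: ....W.
.B..W.
..BBW.
..BBWW
...BB.
....B.

Derivation:
Place B at (1,1); scan 8 dirs for brackets.
Dir NW: first cell '.' (not opp) -> no flip
Dir N: first cell '.' (not opp) -> no flip
Dir NE: first cell '.' (not opp) -> no flip
Dir W: first cell '.' (not opp) -> no flip
Dir E: first cell '.' (not opp) -> no flip
Dir SW: first cell '.' (not opp) -> no flip
Dir S: first cell '.' (not opp) -> no flip
Dir SE: opp run (2,2) capped by B -> flip
All flips: (2,2)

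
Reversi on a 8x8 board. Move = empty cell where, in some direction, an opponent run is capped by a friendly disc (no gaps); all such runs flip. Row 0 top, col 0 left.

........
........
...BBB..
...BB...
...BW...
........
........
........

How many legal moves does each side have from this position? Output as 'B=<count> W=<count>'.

Answer: B=3 W=3

Derivation:
-- B to move --
(3,5): no bracket -> illegal
(4,5): flips 1 -> legal
(5,3): no bracket -> illegal
(5,4): flips 1 -> legal
(5,5): flips 1 -> legal
B mobility = 3
-- W to move --
(1,2): no bracket -> illegal
(1,3): no bracket -> illegal
(1,4): flips 2 -> legal
(1,5): no bracket -> illegal
(1,6): no bracket -> illegal
(2,2): flips 1 -> legal
(2,6): no bracket -> illegal
(3,2): no bracket -> illegal
(3,5): no bracket -> illegal
(3,6): no bracket -> illegal
(4,2): flips 1 -> legal
(4,5): no bracket -> illegal
(5,2): no bracket -> illegal
(5,3): no bracket -> illegal
(5,4): no bracket -> illegal
W mobility = 3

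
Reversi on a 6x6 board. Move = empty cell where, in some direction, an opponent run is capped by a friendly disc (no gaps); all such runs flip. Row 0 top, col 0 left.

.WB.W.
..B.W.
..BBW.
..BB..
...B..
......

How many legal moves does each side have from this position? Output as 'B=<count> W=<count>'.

Answer: B=4 W=5

Derivation:
-- B to move --
(0,0): flips 1 -> legal
(0,3): no bracket -> illegal
(0,5): flips 1 -> legal
(1,0): no bracket -> illegal
(1,1): no bracket -> illegal
(1,3): no bracket -> illegal
(1,5): flips 1 -> legal
(2,5): flips 1 -> legal
(3,4): no bracket -> illegal
(3,5): no bracket -> illegal
B mobility = 4
-- W to move --
(0,3): flips 1 -> legal
(1,1): no bracket -> illegal
(1,3): no bracket -> illegal
(2,1): flips 2 -> legal
(3,1): no bracket -> illegal
(3,4): flips 2 -> legal
(4,1): flips 2 -> legal
(4,2): flips 1 -> legal
(4,4): no bracket -> illegal
(5,2): no bracket -> illegal
(5,3): no bracket -> illegal
(5,4): no bracket -> illegal
W mobility = 5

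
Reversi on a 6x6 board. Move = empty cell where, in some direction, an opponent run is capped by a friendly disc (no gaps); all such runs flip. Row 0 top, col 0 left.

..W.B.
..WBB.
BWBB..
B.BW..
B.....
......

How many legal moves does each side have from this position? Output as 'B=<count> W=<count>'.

-- B to move --
(0,1): flips 1 -> legal
(0,3): flips 2 -> legal
(1,0): flips 1 -> legal
(1,1): flips 1 -> legal
(2,4): no bracket -> illegal
(3,1): no bracket -> illegal
(3,4): flips 1 -> legal
(4,2): no bracket -> illegal
(4,3): flips 1 -> legal
(4,4): flips 1 -> legal
B mobility = 7
-- W to move --
(0,3): flips 2 -> legal
(0,5): no bracket -> illegal
(1,0): no bracket -> illegal
(1,1): flips 1 -> legal
(1,5): flips 2 -> legal
(2,4): flips 3 -> legal
(2,5): no bracket -> illegal
(3,1): flips 1 -> legal
(3,4): flips 1 -> legal
(4,1): no bracket -> illegal
(4,2): flips 2 -> legal
(4,3): flips 1 -> legal
(5,0): no bracket -> illegal
(5,1): no bracket -> illegal
W mobility = 8

Answer: B=7 W=8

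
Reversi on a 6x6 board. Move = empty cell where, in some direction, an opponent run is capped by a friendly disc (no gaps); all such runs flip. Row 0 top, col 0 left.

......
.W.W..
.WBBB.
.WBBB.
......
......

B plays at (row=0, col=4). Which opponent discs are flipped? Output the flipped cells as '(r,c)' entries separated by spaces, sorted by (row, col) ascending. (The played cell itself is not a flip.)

Dir NW: edge -> no flip
Dir N: edge -> no flip
Dir NE: edge -> no flip
Dir W: first cell '.' (not opp) -> no flip
Dir E: first cell '.' (not opp) -> no flip
Dir SW: opp run (1,3) capped by B -> flip
Dir S: first cell '.' (not opp) -> no flip
Dir SE: first cell '.' (not opp) -> no flip

Answer: (1,3)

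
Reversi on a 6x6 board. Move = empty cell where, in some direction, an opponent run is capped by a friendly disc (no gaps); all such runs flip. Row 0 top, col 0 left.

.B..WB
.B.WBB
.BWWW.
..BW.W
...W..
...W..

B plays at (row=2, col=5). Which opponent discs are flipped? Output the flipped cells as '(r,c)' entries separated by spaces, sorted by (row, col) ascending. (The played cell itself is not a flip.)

Dir NW: first cell 'B' (not opp) -> no flip
Dir N: first cell 'B' (not opp) -> no flip
Dir NE: edge -> no flip
Dir W: opp run (2,4) (2,3) (2,2) capped by B -> flip
Dir E: edge -> no flip
Dir SW: first cell '.' (not opp) -> no flip
Dir S: opp run (3,5), next='.' -> no flip
Dir SE: edge -> no flip

Answer: (2,2) (2,3) (2,4)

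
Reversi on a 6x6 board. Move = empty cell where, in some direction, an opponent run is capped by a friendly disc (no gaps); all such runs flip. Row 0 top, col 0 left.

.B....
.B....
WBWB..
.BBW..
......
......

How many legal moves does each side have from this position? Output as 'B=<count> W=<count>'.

-- B to move --
(1,0): no bracket -> illegal
(1,2): flips 1 -> legal
(1,3): flips 1 -> legal
(2,4): no bracket -> illegal
(3,0): no bracket -> illegal
(3,4): flips 1 -> legal
(4,2): no bracket -> illegal
(4,3): flips 1 -> legal
(4,4): flips 2 -> legal
B mobility = 5
-- W to move --
(0,0): flips 1 -> legal
(0,2): flips 1 -> legal
(1,0): no bracket -> illegal
(1,2): no bracket -> illegal
(1,3): flips 1 -> legal
(1,4): no bracket -> illegal
(2,4): flips 1 -> legal
(3,0): flips 2 -> legal
(3,4): no bracket -> illegal
(4,0): flips 1 -> legal
(4,1): no bracket -> illegal
(4,2): flips 2 -> legal
(4,3): no bracket -> illegal
W mobility = 7

Answer: B=5 W=7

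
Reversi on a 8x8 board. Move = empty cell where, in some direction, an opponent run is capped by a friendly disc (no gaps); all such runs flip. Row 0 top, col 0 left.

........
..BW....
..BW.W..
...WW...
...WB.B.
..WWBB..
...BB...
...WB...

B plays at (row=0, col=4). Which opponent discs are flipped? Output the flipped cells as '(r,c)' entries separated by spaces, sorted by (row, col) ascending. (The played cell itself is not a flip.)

Answer: (1,3)

Derivation:
Dir NW: edge -> no flip
Dir N: edge -> no flip
Dir NE: edge -> no flip
Dir W: first cell '.' (not opp) -> no flip
Dir E: first cell '.' (not opp) -> no flip
Dir SW: opp run (1,3) capped by B -> flip
Dir S: first cell '.' (not opp) -> no flip
Dir SE: first cell '.' (not opp) -> no flip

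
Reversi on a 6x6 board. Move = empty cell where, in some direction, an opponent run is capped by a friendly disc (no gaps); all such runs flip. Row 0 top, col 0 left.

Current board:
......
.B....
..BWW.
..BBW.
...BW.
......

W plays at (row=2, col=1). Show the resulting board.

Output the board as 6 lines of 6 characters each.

Place W at (2,1); scan 8 dirs for brackets.
Dir NW: first cell '.' (not opp) -> no flip
Dir N: opp run (1,1), next='.' -> no flip
Dir NE: first cell '.' (not opp) -> no flip
Dir W: first cell '.' (not opp) -> no flip
Dir E: opp run (2,2) capped by W -> flip
Dir SW: first cell '.' (not opp) -> no flip
Dir S: first cell '.' (not opp) -> no flip
Dir SE: opp run (3,2) (4,3), next='.' -> no flip
All flips: (2,2)

Answer: ......
.B....
.WWWW.
..BBW.
...BW.
......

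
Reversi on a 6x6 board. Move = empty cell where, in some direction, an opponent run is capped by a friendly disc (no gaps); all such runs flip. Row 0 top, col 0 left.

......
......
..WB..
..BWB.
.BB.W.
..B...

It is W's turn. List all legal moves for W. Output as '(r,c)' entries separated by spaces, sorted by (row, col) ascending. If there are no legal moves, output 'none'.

(1,2): no bracket -> illegal
(1,3): flips 1 -> legal
(1,4): no bracket -> illegal
(2,1): no bracket -> illegal
(2,4): flips 2 -> legal
(2,5): no bracket -> illegal
(3,0): no bracket -> illegal
(3,1): flips 1 -> legal
(3,5): flips 1 -> legal
(4,0): no bracket -> illegal
(4,3): no bracket -> illegal
(4,5): no bracket -> illegal
(5,0): no bracket -> illegal
(5,1): flips 1 -> legal
(5,3): no bracket -> illegal

Answer: (1,3) (2,4) (3,1) (3,5) (5,1)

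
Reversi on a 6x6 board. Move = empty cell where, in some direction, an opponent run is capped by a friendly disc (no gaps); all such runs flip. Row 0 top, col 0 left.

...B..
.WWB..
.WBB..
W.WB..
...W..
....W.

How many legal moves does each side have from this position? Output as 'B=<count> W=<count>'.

Answer: B=9 W=4

Derivation:
-- B to move --
(0,0): flips 1 -> legal
(0,1): flips 1 -> legal
(0,2): flips 1 -> legal
(1,0): flips 2 -> legal
(2,0): flips 1 -> legal
(3,1): flips 1 -> legal
(3,4): no bracket -> illegal
(4,0): no bracket -> illegal
(4,1): flips 1 -> legal
(4,2): flips 1 -> legal
(4,4): no bracket -> illegal
(4,5): no bracket -> illegal
(5,2): no bracket -> illegal
(5,3): flips 1 -> legal
(5,5): no bracket -> illegal
B mobility = 9
-- W to move --
(0,2): no bracket -> illegal
(0,4): no bracket -> illegal
(1,4): flips 2 -> legal
(2,4): flips 2 -> legal
(3,1): no bracket -> illegal
(3,4): flips 2 -> legal
(4,2): no bracket -> illegal
(4,4): flips 2 -> legal
W mobility = 4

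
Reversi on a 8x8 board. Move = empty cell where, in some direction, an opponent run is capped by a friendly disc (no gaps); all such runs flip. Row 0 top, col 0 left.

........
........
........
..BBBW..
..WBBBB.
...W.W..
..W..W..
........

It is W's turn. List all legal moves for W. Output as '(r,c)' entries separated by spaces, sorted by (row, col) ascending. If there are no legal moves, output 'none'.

(2,1): no bracket -> illegal
(2,2): flips 3 -> legal
(2,3): flips 2 -> legal
(2,4): flips 1 -> legal
(2,5): no bracket -> illegal
(3,1): flips 3 -> legal
(3,6): no bracket -> illegal
(3,7): flips 1 -> legal
(4,1): no bracket -> illegal
(4,7): flips 4 -> legal
(5,2): no bracket -> illegal
(5,4): no bracket -> illegal
(5,6): no bracket -> illegal
(5,7): flips 1 -> legal

Answer: (2,2) (2,3) (2,4) (3,1) (3,7) (4,7) (5,7)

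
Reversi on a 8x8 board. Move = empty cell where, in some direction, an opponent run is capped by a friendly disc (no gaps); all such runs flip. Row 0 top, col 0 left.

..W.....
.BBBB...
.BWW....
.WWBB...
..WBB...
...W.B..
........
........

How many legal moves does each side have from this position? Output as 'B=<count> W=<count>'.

Answer: B=8 W=12

Derivation:
-- B to move --
(0,1): no bracket -> illegal
(0,3): no bracket -> illegal
(2,0): no bracket -> illegal
(2,4): flips 2 -> legal
(3,0): flips 2 -> legal
(4,0): flips 2 -> legal
(4,1): flips 4 -> legal
(5,1): flips 1 -> legal
(5,2): flips 3 -> legal
(5,4): no bracket -> illegal
(6,2): flips 1 -> legal
(6,3): flips 1 -> legal
(6,4): no bracket -> illegal
B mobility = 8
-- W to move --
(0,0): flips 1 -> legal
(0,1): flips 3 -> legal
(0,3): flips 1 -> legal
(0,4): flips 1 -> legal
(0,5): flips 1 -> legal
(1,0): flips 1 -> legal
(1,5): no bracket -> illegal
(2,0): flips 2 -> legal
(2,4): flips 2 -> legal
(2,5): no bracket -> illegal
(3,0): no bracket -> illegal
(3,5): flips 3 -> legal
(4,5): flips 3 -> legal
(4,6): no bracket -> illegal
(5,2): no bracket -> illegal
(5,4): flips 1 -> legal
(5,6): no bracket -> illegal
(6,4): no bracket -> illegal
(6,5): no bracket -> illegal
(6,6): flips 3 -> legal
W mobility = 12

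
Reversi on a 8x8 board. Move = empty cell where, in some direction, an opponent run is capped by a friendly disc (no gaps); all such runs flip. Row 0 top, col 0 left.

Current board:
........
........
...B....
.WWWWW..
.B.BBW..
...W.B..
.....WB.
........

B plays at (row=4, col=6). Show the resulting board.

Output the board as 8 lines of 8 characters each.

Place B at (4,6); scan 8 dirs for brackets.
Dir NW: opp run (3,5), next='.' -> no flip
Dir N: first cell '.' (not opp) -> no flip
Dir NE: first cell '.' (not opp) -> no flip
Dir W: opp run (4,5) capped by B -> flip
Dir E: first cell '.' (not opp) -> no flip
Dir SW: first cell 'B' (not opp) -> no flip
Dir S: first cell '.' (not opp) -> no flip
Dir SE: first cell '.' (not opp) -> no flip
All flips: (4,5)

Answer: ........
........
...B....
.WWWWW..
.B.BBBB.
...W.B..
.....WB.
........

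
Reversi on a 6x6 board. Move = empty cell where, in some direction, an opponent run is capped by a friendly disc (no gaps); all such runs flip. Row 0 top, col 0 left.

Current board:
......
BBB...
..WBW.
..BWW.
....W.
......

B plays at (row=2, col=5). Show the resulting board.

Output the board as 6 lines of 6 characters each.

Place B at (2,5); scan 8 dirs for brackets.
Dir NW: first cell '.' (not opp) -> no flip
Dir N: first cell '.' (not opp) -> no flip
Dir NE: edge -> no flip
Dir W: opp run (2,4) capped by B -> flip
Dir E: edge -> no flip
Dir SW: opp run (3,4), next='.' -> no flip
Dir S: first cell '.' (not opp) -> no flip
Dir SE: edge -> no flip
All flips: (2,4)

Answer: ......
BBB...
..WBBB
..BWW.
....W.
......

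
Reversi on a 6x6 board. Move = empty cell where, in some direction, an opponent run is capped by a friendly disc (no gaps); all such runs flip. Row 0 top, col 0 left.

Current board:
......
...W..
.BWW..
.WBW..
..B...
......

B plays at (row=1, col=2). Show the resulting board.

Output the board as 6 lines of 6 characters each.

Answer: ......
..BW..
.BBW..
.WBW..
..B...
......

Derivation:
Place B at (1,2); scan 8 dirs for brackets.
Dir NW: first cell '.' (not opp) -> no flip
Dir N: first cell '.' (not opp) -> no flip
Dir NE: first cell '.' (not opp) -> no flip
Dir W: first cell '.' (not opp) -> no flip
Dir E: opp run (1,3), next='.' -> no flip
Dir SW: first cell 'B' (not opp) -> no flip
Dir S: opp run (2,2) capped by B -> flip
Dir SE: opp run (2,3), next='.' -> no flip
All flips: (2,2)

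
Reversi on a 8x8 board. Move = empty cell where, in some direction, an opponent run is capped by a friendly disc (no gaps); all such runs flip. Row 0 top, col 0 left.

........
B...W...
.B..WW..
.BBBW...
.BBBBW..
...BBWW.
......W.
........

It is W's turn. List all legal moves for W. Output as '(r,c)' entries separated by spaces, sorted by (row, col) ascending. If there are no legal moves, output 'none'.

(0,0): no bracket -> illegal
(0,1): no bracket -> illegal
(1,1): no bracket -> illegal
(1,2): no bracket -> illegal
(2,0): no bracket -> illegal
(2,2): flips 2 -> legal
(2,3): no bracket -> illegal
(3,0): flips 3 -> legal
(3,5): no bracket -> illegal
(4,0): flips 4 -> legal
(5,0): no bracket -> illegal
(5,1): flips 2 -> legal
(5,2): flips 3 -> legal
(6,2): no bracket -> illegal
(6,3): flips 1 -> legal
(6,4): flips 2 -> legal
(6,5): no bracket -> illegal

Answer: (2,2) (3,0) (4,0) (5,1) (5,2) (6,3) (6,4)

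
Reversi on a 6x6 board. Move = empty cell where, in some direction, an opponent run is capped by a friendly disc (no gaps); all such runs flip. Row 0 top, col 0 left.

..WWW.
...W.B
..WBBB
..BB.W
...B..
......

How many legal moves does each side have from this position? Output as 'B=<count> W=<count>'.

-- B to move --
(0,1): no bracket -> illegal
(0,5): no bracket -> illegal
(1,1): flips 1 -> legal
(1,2): flips 1 -> legal
(1,4): no bracket -> illegal
(2,1): flips 1 -> legal
(3,1): no bracket -> illegal
(3,4): no bracket -> illegal
(4,4): no bracket -> illegal
(4,5): flips 1 -> legal
B mobility = 4
-- W to move --
(0,5): flips 2 -> legal
(1,2): no bracket -> illegal
(1,4): no bracket -> illegal
(2,1): no bracket -> illegal
(3,1): no bracket -> illegal
(3,4): no bracket -> illegal
(4,1): no bracket -> illegal
(4,2): flips 1 -> legal
(4,4): flips 1 -> legal
(5,2): no bracket -> illegal
(5,3): flips 3 -> legal
(5,4): no bracket -> illegal
W mobility = 4

Answer: B=4 W=4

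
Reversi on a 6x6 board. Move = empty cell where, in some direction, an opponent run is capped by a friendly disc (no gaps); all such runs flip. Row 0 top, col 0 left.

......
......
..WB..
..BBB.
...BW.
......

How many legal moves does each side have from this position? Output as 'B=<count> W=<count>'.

Answer: B=6 W=2

Derivation:
-- B to move --
(1,1): flips 1 -> legal
(1,2): flips 1 -> legal
(1,3): no bracket -> illegal
(2,1): flips 1 -> legal
(3,1): no bracket -> illegal
(3,5): no bracket -> illegal
(4,5): flips 1 -> legal
(5,3): no bracket -> illegal
(5,4): flips 1 -> legal
(5,5): flips 1 -> legal
B mobility = 6
-- W to move --
(1,2): no bracket -> illegal
(1,3): no bracket -> illegal
(1,4): no bracket -> illegal
(2,1): no bracket -> illegal
(2,4): flips 2 -> legal
(2,5): no bracket -> illegal
(3,1): no bracket -> illegal
(3,5): no bracket -> illegal
(4,1): no bracket -> illegal
(4,2): flips 2 -> legal
(4,5): no bracket -> illegal
(5,2): no bracket -> illegal
(5,3): no bracket -> illegal
(5,4): no bracket -> illegal
W mobility = 2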